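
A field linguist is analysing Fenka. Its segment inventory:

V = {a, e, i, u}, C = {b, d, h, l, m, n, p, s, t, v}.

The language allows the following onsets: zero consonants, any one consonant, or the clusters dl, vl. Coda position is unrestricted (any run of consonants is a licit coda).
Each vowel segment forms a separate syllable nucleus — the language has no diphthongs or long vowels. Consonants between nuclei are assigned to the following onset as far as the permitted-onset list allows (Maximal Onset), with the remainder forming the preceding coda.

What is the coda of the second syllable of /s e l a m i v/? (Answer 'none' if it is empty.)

none

The vowels are e, a, i — 3 nuclei, so 3 syllables.
σ1/σ2 boundary: /l/ → onset of the next syllable (single consonants are always licit onsets).
σ2/σ3 boundary: /m/ → onset of the next syllable (single consonants are always licit onsets).
Syllabification: se.la.miv.
Syllable 2 is /la/: onset /l/, nucleus /a/, coda ∅.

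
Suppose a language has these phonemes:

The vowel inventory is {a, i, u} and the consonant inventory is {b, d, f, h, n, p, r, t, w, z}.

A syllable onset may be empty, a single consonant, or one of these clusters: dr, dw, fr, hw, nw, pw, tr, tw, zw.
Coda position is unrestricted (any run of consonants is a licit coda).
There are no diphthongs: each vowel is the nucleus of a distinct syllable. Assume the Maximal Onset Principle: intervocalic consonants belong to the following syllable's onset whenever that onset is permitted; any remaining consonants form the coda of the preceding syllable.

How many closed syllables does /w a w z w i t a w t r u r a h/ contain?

3

Vowels present: a, i, a, u, a; each is a nucleus, giving 5 syllables.
σ1/σ2 boundary: cluster /wzw/ — the longest permitted-onset suffix is /zw/; onset = /zw/, preceding coda = /w/.
σ2/σ3 boundary: /t/ is a single consonant, so it becomes the next onset.
σ3/σ4 boundary: /wtr/; trying suffixes from longest down, /tr/ is the first permitted one, so coda /w/ | onset /tr/.
σ4/σ5 boundary: /r/ is a single consonant, so it becomes the next onset.
So the parse is waw.zwi.taw.tru.rah.
Classifying each syllable: /waw/ (closed), /zwi/ (open), /taw/ (closed), /tru/ (open), /rah/ (closed).
Closed syllables: 3.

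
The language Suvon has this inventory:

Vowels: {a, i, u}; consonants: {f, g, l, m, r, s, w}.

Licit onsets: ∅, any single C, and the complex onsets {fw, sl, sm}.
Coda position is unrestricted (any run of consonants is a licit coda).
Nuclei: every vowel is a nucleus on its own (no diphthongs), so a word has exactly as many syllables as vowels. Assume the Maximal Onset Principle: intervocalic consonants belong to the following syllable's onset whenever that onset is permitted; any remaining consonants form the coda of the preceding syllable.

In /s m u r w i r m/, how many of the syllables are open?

The vowels are u, i — 2 nuclei, so 2 syllables.
/u…i/ gap (V1→V2): /rw/ — longest licit onset from the right is /w/, leaving /r/ as coda.
Putting it together: smur.wirm.
Classifying each syllable: /smur/ (closed), /wirm/ (closed).
Open syllables: 0.

0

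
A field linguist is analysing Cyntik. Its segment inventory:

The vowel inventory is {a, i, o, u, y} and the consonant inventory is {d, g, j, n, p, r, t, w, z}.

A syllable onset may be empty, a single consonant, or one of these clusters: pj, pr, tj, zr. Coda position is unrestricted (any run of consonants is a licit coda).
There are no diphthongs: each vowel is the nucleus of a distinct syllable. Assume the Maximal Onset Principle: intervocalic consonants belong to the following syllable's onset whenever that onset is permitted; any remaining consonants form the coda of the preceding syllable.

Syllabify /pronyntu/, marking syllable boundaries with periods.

pro.nyn.tu

Nuclei (vowels): o, y, u → 3 syllables.
σ1/σ2 boundary: /n/ is a single consonant, so it becomes the next onset.
σ2/σ3 boundary: cluster /nt/ — the longest permitted-onset suffix is /t/; onset = /t/, preceding coda = /n/.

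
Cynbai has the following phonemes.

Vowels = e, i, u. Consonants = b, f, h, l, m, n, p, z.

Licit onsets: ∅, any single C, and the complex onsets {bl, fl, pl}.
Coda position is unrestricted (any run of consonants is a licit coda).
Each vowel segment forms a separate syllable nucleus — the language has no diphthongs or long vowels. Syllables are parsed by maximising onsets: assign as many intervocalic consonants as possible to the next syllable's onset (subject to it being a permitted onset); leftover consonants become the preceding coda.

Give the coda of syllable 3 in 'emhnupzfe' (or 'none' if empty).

none

Vowels present: e, u, e; each is a nucleus, giving 3 syllables.
Between /e/ (V1) and /u/ (V2): cluster /mhn/ — the longest permitted-onset suffix is /n/; onset = /n/, preceding coda = /mh/.
Between /u/ (V2) and /e/ (V3): /pzf/; trying suffixes from longest down, /f/ is the first permitted one, so coda /pz/ | onset /f/.
Syllabification: emh.nupz.fe.
Syllable 3 is /fe/: onset /f/, nucleus /e/, coda ∅.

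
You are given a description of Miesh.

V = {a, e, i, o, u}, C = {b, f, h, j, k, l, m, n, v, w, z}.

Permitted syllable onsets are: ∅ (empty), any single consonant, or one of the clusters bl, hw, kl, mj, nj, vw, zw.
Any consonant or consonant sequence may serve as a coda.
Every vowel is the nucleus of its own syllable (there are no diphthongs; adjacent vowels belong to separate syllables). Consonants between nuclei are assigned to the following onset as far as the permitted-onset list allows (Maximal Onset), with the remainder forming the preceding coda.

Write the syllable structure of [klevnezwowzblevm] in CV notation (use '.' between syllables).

The vowels are e, e, o, e — 4 nuclei, so 4 syllables.
V1 /e/ – V2 /e/: /vn/; trying suffixes from longest down, /n/ is the first permitted one, so coda /v/ | onset /n/.
V2 /e/ – V3 /o/: /zw/ is a licit onset in full, so it all attaches to the next syllable.
V3 /o/ – V4 /e/: /wzbl/ — longest licit onset from the right is /bl/, leaving /wz/ as coda.
Syllabification: klev.ne.zwowz.blevm.
Mapping each syllable to C/V: /klev/ → CCVC, /ne/ → CV, /zwowz/ → CCVCC, /blevm/ → CCVCC.

CCVC.CV.CCVCC.CCVCC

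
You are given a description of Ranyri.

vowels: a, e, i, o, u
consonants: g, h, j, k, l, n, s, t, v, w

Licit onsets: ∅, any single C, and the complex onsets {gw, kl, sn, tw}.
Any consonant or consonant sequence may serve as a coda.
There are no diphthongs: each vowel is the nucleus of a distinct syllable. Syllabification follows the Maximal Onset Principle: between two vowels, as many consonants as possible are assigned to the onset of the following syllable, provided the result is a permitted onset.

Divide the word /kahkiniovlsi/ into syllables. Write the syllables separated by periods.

Nuclei (vowels): a, i, i, o, i → 5 syllables.
σ1/σ2 boundary: /hk/ splits as /h/ + /k/ (/k/ is the longest suffix that is a licit onset).
σ2/σ3 boundary: /n/ → onset of the next syllable (single consonants are always licit onsets).
σ3/σ4 boundary: hiatus — the boundary sits between the two vowels.
σ4/σ5 boundary: /vls/ — longest licit onset from the right is /s/, leaving /vl/ as coda.

kah.ki.ni.ovl.si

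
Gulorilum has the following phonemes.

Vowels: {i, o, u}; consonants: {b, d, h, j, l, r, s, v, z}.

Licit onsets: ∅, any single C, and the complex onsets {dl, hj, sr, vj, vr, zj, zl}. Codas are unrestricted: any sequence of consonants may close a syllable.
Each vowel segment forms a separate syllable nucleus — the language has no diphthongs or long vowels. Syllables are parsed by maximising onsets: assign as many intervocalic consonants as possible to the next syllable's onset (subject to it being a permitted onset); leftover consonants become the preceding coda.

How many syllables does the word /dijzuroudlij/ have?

5

Vowels present: i, u, o, u, i; each is a nucleus, giving 5 syllables.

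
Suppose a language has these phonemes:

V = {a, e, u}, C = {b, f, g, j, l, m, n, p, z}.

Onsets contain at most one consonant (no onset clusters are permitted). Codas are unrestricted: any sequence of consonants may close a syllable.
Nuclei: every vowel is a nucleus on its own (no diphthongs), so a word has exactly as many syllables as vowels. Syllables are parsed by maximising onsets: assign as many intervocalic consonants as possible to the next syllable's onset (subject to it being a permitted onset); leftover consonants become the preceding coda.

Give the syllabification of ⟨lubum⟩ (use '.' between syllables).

Nuclei (vowels): u, u → 2 syllables.
/u…u/ gap (V1→V2): /b/ → onset of the next syllable (single consonants are always licit onsets).

lu.bum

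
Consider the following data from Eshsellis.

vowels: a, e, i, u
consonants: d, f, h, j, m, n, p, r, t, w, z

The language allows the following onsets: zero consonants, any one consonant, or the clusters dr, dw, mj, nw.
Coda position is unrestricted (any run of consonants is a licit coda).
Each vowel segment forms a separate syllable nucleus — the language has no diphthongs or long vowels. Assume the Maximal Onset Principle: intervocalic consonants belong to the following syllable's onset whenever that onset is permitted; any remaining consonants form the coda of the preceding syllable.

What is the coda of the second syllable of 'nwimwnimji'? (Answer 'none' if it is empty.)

Vowels present: i, i, i; each is a nucleus, giving 3 syllables.
σ1/σ2 boundary: /mwn/ splits as /mw/ + /n/ (/n/ is the longest suffix that is a licit onset).
σ2/σ3 boundary: cluster /mj/ — /mj/ is itself a permitted onset, so the whole cluster goes right; preceding coda = ∅.
Result: nwimw.ni.mji.
Syllable 2 is /ni/: onset /n/, nucleus /i/, coda ∅.

none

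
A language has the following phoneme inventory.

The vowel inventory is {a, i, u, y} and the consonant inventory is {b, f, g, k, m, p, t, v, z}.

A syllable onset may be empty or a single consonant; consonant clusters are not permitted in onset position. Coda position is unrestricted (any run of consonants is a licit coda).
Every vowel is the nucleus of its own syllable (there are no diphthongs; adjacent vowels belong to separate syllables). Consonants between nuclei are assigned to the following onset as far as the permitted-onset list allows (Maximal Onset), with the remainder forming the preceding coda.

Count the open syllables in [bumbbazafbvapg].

1

Nuclei (vowels): u, a, a, a → 4 syllables.
V1 /u/ – V2 /a/: cluster /mbb/ — the longest permitted-onset suffix is /b/; onset = /b/, preceding coda = /mb/.
V2 /a/ – V3 /a/: /z/ → onset of the next syllable (single consonants are always licit onsets).
V3 /a/ – V4 /a/: cluster /fbv/ — the longest permitted-onset suffix is /v/; onset = /v/, preceding coda = /fb/.
Syllabification: bumb.ba.zafb.vapg.
Classifying each syllable: /bumb/ (closed), /ba/ (open), /zafb/ (closed), /vapg/ (closed).
Open syllables: 1.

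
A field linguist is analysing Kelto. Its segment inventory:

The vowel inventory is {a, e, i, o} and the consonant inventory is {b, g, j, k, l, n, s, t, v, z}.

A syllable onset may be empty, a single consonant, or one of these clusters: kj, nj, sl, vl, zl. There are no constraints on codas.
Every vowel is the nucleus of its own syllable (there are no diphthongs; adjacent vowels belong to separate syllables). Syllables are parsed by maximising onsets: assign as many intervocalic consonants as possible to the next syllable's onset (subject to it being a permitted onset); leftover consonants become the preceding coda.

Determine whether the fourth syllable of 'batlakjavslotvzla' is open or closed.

The vowels are a, a, a, o, a — 5 nuclei, so 5 syllables.
σ1/σ2 boundary: /tl/; trying suffixes from longest down, /l/ is the first permitted one, so coda /t/ | onset /l/.
σ2/σ3 boundary: cluster /kj/ — /kj/ is itself a permitted onset, so the whole cluster goes right; preceding coda = ∅.
σ3/σ4 boundary: /vsl/ — longest licit onset from the right is /sl/, leaving /v/ as coda.
σ4/σ5 boundary: /tvzl/ — longest licit onset from the right is /zl/, leaving /tv/ as coda.
So the parse is bat.la.kjav.slotv.zla.
Syllable 4 is /slotv/ with coda /tv/, so it is closed.

closed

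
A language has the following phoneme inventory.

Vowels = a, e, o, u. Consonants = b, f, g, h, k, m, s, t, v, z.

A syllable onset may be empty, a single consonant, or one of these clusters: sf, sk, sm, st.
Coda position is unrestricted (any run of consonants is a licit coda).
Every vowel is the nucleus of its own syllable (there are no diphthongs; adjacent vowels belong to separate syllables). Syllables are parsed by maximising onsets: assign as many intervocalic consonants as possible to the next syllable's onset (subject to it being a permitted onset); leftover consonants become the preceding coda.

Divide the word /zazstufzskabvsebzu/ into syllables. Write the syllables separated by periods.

Nuclei (vowels): a, u, a, e, u → 5 syllables.
σ1/σ2 boundary: /zst/ — longest licit onset from the right is /st/, leaving /z/ as coda.
σ2/σ3 boundary: /fzsk/ — longest licit onset from the right is /sk/, leaving /fz/ as coda.
σ3/σ4 boundary: /bvs/ splits as /bv/ + /s/ (/s/ is the longest suffix that is a licit onset).
σ4/σ5 boundary: /bz/ splits as /b/ + /z/ (/z/ is the longest suffix that is a licit onset).

zaz.stufz.skabv.seb.zu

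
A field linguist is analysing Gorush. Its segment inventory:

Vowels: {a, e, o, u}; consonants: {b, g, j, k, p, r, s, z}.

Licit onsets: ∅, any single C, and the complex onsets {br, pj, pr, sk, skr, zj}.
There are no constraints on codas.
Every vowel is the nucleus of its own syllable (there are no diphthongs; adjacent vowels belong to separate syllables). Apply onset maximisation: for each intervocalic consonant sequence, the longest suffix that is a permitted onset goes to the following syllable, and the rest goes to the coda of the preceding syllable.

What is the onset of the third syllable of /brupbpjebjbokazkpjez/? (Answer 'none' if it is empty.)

b

The vowels are u, e, o, a, e — 5 nuclei, so 5 syllables.
σ1/σ2 boundary: /pbpj/; trying suffixes from longest down, /pj/ is the first permitted one, so coda /pb/ | onset /pj/.
σ2/σ3 boundary: /bjb/ — longest licit onset from the right is /b/, leaving /bj/ as coda.
σ3/σ4 boundary: /k/ → onset of the next syllable (single consonants are always licit onsets).
σ4/σ5 boundary: /zkpj/ splits as /zk/ + /pj/ (/pj/ is the longest suffix that is a licit onset).
Syllabification: brupb.pjebj.bo.kazk.pjez.
Syllable 3 is /bo/: onset /b/, nucleus /o/, coda ∅.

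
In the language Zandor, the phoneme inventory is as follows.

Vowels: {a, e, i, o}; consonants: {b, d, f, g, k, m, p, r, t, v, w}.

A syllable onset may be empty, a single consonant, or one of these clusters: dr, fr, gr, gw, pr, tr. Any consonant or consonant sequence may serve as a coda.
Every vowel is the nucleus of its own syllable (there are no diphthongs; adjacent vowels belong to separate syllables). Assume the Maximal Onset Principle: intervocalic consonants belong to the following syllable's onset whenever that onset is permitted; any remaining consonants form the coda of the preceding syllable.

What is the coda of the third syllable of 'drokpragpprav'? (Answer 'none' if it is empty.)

Nuclei (vowels): o, a, a → 3 syllables.
σ1/σ2 boundary: /kpr/ splits as /k/ + /pr/ (/pr/ is the longest suffix that is a licit onset).
σ2/σ3 boundary: /gppr/; trying suffixes from longest down, /pr/ is the first permitted one, so coda /gp/ | onset /pr/.
Result: drok.pragp.prav.
Syllable 3 is /prav/: onset /pr/, nucleus /a/, coda /v/.

v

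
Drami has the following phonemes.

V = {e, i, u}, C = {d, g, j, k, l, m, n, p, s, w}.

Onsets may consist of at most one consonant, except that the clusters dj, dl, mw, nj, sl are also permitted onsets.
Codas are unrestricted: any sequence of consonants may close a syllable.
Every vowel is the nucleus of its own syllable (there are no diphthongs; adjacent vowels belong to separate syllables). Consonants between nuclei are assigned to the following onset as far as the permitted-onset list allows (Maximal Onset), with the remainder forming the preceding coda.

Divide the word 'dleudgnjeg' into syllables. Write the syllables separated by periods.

dle.udg.njeg

Nuclei (vowels): e, u, e → 3 syllables.
V1 /e/ – V2 /u/: hiatus — the boundary sits between the two vowels.
V2 /u/ – V3 /e/: /dgnj/; trying suffixes from longest down, /nj/ is the first permitted one, so coda /dg/ | onset /nj/.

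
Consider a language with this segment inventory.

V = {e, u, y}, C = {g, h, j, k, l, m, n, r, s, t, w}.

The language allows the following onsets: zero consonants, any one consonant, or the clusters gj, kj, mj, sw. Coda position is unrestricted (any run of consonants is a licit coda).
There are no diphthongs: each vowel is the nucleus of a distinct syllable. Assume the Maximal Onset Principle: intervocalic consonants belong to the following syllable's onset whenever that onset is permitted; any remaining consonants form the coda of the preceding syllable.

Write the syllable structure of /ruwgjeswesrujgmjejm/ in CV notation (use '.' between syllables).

Nuclei (vowels): u, e, e, u, e → 5 syllables.
Between /u/ (V1) and /e/ (V2): /wgj/; trying suffixes from longest down, /gj/ is the first permitted one, so coda /w/ | onset /gj/.
Between /e/ (V2) and /e/ (V3): /sw/ is a licit onset in full, so it all attaches to the next syllable.
Between /e/ (V3) and /u/ (V4): /sr/ — longest licit onset from the right is /r/, leaving /s/ as coda.
Between /u/ (V4) and /e/ (V5): /jgmj/ — longest licit onset from the right is /mj/, leaving /jg/ as coda.
Result: ruw.gje.swes.rujg.mjejm.
Mapping each syllable to C/V: /ruw/ → CVC, /gje/ → CCV, /swes/ → CCVC, /rujg/ → CVCC, /mjejm/ → CCVCC.

CVC.CCV.CCVC.CVCC.CCVCC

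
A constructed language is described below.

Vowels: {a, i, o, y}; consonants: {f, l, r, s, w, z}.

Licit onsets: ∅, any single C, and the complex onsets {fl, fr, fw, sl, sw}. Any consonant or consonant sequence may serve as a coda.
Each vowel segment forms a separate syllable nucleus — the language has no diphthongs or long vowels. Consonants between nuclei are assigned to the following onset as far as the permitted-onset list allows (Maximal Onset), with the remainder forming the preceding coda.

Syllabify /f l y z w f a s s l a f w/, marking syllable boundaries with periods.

flyzw.fas.slafw

Nuclei (vowels): y, a, a → 3 syllables.
V1 /y/ – V2 /a/: /zwf/ splits as /zw/ + /f/ (/f/ is the longest suffix that is a licit onset).
V2 /a/ – V3 /a/: /ssl/ splits as /s/ + /sl/ (/sl/ is the longest suffix that is a licit onset).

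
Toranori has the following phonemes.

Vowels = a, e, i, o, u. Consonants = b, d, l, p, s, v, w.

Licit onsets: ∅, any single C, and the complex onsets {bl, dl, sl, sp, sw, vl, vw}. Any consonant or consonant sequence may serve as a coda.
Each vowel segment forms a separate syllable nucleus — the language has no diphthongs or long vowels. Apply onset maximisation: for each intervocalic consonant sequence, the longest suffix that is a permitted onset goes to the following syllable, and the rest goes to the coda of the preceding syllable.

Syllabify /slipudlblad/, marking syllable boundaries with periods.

sli.pudl.blad

Vowels present: i, u, a; each is a nucleus, giving 3 syllables.
V1 /i/ – V2 /u/: /p/ → onset of the next syllable (single consonants are always licit onsets).
V2 /u/ – V3 /a/: cluster /dlbl/ — the longest permitted-onset suffix is /bl/; onset = /bl/, preceding coda = /dl/.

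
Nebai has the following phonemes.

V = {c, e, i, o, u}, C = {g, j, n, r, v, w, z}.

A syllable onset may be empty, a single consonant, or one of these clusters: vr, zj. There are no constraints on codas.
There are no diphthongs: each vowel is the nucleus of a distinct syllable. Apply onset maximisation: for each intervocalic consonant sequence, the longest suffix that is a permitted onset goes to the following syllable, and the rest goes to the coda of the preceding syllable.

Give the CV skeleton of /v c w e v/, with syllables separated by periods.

The vowels are c, e — 2 nuclei, so 2 syllables.
σ1/σ2 boundary: /w/ → onset of the next syllable (single consonants are always licit onsets).
Putting it together: vc.wev.
Mapping each syllable to C/V: /vc/ → CV, /wev/ → CVC.

CV.CVC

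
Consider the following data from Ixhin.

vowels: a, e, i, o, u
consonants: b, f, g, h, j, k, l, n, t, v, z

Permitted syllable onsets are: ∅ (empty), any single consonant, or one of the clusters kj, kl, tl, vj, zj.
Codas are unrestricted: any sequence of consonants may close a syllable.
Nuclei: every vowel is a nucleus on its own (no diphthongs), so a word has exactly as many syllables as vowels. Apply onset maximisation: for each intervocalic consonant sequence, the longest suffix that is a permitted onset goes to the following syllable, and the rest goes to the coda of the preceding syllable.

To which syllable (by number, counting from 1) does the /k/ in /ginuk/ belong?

The vowels are i, u — 2 nuclei, so 2 syllables.
Between /i/ (V1) and /u/ (V2): /n/ is a single consonant, so it becomes the next onset.
Result: gi.nuk.
The /k/ is in the coda of syllable 2 (/nuk/).

2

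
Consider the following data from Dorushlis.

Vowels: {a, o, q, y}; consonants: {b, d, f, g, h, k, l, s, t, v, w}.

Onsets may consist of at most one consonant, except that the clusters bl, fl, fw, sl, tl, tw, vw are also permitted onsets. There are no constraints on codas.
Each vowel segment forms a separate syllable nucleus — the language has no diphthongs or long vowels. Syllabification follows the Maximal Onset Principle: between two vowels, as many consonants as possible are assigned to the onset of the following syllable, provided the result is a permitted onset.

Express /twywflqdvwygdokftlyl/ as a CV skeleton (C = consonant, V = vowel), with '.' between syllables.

The vowels are y, q, y, o, y — 5 nuclei, so 5 syllables.
Between /y/ (V1) and /q/ (V2): cluster /wfl/ — the longest permitted-onset suffix is /fl/; onset = /fl/, preceding coda = /w/.
Between /q/ (V2) and /y/ (V3): /dvw/ — longest licit onset from the right is /vw/, leaving /d/ as coda.
Between /y/ (V3) and /o/ (V4): cluster /gd/ — the longest permitted-onset suffix is /d/; onset = /d/, preceding coda = /g/.
Between /o/ (V4) and /y/ (V5): cluster /kftl/ — the longest permitted-onset suffix is /tl/; onset = /tl/, preceding coda = /kf/.
So the parse is twyw.flqd.vwyg.dokf.tlyl.
Mapping each syllable to C/V: /twyw/ → CCVC, /flqd/ → CCVC, /vwyg/ → CCVC, /dokf/ → CVCC, /tlyl/ → CCVC.

CCVC.CCVC.CCVC.CVCC.CCVC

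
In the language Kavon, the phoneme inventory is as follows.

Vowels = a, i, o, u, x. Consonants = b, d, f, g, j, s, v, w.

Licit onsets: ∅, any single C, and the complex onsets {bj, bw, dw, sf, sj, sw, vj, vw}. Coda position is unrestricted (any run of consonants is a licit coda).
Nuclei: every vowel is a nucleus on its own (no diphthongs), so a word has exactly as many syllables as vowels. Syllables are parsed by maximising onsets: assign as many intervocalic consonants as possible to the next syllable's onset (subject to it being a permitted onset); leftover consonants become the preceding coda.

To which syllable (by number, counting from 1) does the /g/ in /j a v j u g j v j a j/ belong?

2

The vowels are a, u, a — 3 nuclei, so 3 syllables.
Between /a/ (V1) and /u/ (V2): cluster /vj/ — /vj/ is itself a permitted onset, so the whole cluster goes right; preceding coda = ∅.
Between /u/ (V2) and /a/ (V3): /gjvj/; trying suffixes from longest down, /vj/ is the first permitted one, so coda /gj/ | onset /vj/.
Syllabification: ja.vjugj.vjaj.
The /g/ is in the coda of syllable 2 (/vjugj/).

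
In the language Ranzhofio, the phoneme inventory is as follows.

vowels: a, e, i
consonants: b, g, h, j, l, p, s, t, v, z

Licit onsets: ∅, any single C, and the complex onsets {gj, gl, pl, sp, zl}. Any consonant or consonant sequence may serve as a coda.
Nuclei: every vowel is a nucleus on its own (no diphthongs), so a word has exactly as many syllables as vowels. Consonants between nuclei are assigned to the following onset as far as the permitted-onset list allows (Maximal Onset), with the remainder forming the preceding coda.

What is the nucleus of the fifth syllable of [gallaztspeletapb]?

The vowels are a, a, e, e, a — 5 nuclei, so 5 syllables.
The fifth nucleus (vowel 5 from the left) is /a/.

a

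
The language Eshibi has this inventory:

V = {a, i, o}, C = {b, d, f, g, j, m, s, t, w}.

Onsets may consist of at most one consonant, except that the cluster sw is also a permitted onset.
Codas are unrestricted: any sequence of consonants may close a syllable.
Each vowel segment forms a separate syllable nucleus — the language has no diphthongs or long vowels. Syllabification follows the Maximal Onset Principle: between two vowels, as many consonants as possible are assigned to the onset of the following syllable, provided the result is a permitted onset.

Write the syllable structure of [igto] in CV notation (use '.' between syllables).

VC.CV

Nuclei (vowels): i, o → 2 syllables.
V1 /i/ – V2 /o/: cluster /gt/ — the longest permitted-onset suffix is /t/; onset = /t/, preceding coda = /g/.
So the parse is ig.to.
Mapping each syllable to C/V: /ig/ → VC, /to/ → CV.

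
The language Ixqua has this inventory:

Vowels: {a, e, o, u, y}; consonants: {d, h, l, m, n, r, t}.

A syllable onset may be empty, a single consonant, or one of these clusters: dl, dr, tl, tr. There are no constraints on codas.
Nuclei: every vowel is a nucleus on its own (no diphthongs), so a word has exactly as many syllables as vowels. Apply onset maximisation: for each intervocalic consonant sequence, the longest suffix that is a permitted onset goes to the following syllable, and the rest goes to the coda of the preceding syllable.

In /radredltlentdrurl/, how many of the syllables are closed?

Nuclei (vowels): a, e, e, u → 4 syllables.
/a…e/ gap (V1→V2): /dr/ is a licit onset in full, so it all attaches to the next syllable.
/e…e/ gap (V2→V3): /dltl/ — longest licit onset from the right is /tl/, leaving /dl/ as coda.
/e…u/ gap (V3→V4): /ntdr/ — longest licit onset from the right is /dr/, leaving /nt/ as coda.
Syllabification: ra.dredl.tlent.drurl.
Classifying each syllable: /ra/ (open), /dredl/ (closed), /tlent/ (closed), /drurl/ (closed).
Closed syllables: 3.

3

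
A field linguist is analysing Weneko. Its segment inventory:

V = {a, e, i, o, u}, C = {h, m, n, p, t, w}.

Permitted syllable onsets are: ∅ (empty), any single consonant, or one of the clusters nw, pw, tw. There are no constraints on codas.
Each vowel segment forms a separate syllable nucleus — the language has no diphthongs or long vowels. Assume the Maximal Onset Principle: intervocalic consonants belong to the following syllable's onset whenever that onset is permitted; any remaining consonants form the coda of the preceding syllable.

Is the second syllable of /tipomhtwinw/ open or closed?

The vowels are i, o, i — 3 nuclei, so 3 syllables.
/i…o/ gap (V1→V2): /p/ is a single consonant, so it becomes the next onset.
/o…i/ gap (V2→V3): /mhtw/; trying suffixes from longest down, /tw/ is the first permitted one, so coda /mh/ | onset /tw/.
Syllabification: ti.pomh.twinw.
Syllable 2 is /pomh/ with coda /mh/, so it is closed.

closed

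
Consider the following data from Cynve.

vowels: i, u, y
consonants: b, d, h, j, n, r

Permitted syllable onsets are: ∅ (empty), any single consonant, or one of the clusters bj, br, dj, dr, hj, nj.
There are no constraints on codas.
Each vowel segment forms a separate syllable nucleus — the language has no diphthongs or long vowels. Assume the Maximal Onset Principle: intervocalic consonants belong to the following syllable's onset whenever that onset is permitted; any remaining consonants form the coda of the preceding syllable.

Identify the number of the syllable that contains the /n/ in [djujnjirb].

Vowels present: u, i; each is a nucleus, giving 2 syllables.
/u…i/ gap (V1→V2): /jnj/ splits as /j/ + /nj/ (/nj/ is the longest suffix that is a licit onset).
Syllabification: djuj.njirb.
The /n/ is in the onset of syllable 2 (/njirb/).

2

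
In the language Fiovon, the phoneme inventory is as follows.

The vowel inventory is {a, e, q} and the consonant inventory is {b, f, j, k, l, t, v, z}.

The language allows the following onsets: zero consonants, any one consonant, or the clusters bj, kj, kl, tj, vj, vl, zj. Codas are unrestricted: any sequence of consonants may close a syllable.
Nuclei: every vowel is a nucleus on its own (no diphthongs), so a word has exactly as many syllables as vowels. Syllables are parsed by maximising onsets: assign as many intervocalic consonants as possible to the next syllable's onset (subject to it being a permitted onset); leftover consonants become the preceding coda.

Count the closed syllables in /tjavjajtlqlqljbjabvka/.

Nuclei (vowels): a, a, q, q, a, a → 6 syllables.
σ1/σ2 boundary: /vj/ — entire cluster is a permitted onset → onset /vj/, coda ∅.
σ2/σ3 boundary: /jtl/ splits as /jt/ + /l/ (/l/ is the longest suffix that is a licit onset).
σ3/σ4 boundary: /l/ is a single consonant, so it becomes the next onset.
σ4/σ5 boundary: /ljbj/ splits as /lj/ + /bj/ (/bj/ is the longest suffix that is a licit onset).
σ5/σ6 boundary: /bvk/; trying suffixes from longest down, /k/ is the first permitted one, so coda /bv/ | onset /k/.
Syllabification: tja.vjajt.lq.lqlj.bjabv.ka.
Classifying each syllable: /tja/ (open), /vjajt/ (closed), /lq/ (open), /lqlj/ (closed), /bjabv/ (closed), /ka/ (open).
Closed syllables: 3.

3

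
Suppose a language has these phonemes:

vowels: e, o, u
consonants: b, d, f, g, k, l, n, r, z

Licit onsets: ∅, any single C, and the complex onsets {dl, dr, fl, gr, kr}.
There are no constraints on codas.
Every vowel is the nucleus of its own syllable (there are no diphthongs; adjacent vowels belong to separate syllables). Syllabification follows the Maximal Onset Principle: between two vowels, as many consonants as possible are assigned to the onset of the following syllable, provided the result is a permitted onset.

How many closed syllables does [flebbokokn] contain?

2

Nuclei (vowels): e, o, o → 3 syllables.
V1 /e/ – V2 /o/: /bb/; trying suffixes from longest down, /b/ is the first permitted one, so coda /b/ | onset /b/.
V2 /o/ – V3 /o/: /k/ → onset of the next syllable (single consonants are always licit onsets).
So the parse is fleb.bo.kokn.
Classifying each syllable: /fleb/ (closed), /bo/ (open), /kokn/ (closed).
Closed syllables: 2.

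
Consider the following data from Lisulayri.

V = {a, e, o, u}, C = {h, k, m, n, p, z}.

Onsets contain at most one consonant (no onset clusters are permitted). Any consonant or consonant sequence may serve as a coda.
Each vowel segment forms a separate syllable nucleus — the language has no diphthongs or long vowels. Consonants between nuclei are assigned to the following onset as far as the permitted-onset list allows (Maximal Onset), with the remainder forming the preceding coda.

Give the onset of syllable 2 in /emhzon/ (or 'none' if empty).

Nuclei (vowels): e, o → 2 syllables.
σ1/σ2 boundary: /mhz/ — longest licit onset from the right is /z/, leaving /mh/ as coda.
Syllabification: emh.zon.
Syllable 2 is /zon/: onset /z/, nucleus /o/, coda /n/.

z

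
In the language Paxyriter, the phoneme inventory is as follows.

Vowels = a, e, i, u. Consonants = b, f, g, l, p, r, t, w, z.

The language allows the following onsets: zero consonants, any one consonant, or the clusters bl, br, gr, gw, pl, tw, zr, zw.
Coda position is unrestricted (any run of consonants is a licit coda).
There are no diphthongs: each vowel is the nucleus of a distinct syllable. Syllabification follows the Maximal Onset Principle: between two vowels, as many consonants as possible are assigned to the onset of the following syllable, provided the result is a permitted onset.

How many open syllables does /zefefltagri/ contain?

Nuclei (vowels): e, e, a, i → 4 syllables.
σ1/σ2 boundary: /f/ is a single consonant, so it becomes the next onset.
σ2/σ3 boundary: /flt/ splits as /fl/ + /t/ (/t/ is the longest suffix that is a licit onset).
σ3/σ4 boundary: /gr/ — entire cluster is a permitted onset → onset /gr/, coda ∅.
Result: ze.fefl.ta.gri.
Classifying each syllable: /ze/ (open), /fefl/ (closed), /ta/ (open), /gri/ (open).
Open syllables: 3.

3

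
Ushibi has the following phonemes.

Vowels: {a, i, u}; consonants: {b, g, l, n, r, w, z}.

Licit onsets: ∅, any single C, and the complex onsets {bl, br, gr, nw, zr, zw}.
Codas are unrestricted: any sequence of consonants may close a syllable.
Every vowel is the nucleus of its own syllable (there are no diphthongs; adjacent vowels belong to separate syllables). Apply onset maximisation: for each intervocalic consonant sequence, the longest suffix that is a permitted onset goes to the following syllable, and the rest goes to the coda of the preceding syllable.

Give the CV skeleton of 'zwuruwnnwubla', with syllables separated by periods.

CCV.CVCC.CCV.CCV

The vowels are u, u, u, a — 4 nuclei, so 4 syllables.
/u…u/ gap (V1→V2): just /r/ — single C goes to the following onset.
/u…u/ gap (V2→V3): /wnnw/; trying suffixes from longest down, /nw/ is the first permitted one, so coda /wn/ | onset /nw/.
/u…a/ gap (V3→V4): cluster /bl/ — /bl/ is itself a permitted onset, so the whole cluster goes right; preceding coda = ∅.
Result: zwu.ruwn.nwu.bla.
Mapping each syllable to C/V: /zwu/ → CCV, /ruwn/ → CVCC, /nwu/ → CCV, /bla/ → CCV.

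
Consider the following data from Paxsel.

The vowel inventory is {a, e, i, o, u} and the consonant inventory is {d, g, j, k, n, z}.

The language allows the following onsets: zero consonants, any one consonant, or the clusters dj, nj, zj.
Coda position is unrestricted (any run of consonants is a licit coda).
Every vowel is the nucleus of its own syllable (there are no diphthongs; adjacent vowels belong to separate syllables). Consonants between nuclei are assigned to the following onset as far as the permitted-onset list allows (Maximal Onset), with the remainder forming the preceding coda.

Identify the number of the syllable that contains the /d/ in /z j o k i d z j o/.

2

Vowels present: o, i, o; each is a nucleus, giving 3 syllables.
V1 /o/ – V2 /i/: /k/ is a single consonant, so it becomes the next onset.
V2 /i/ – V3 /o/: cluster /dzj/ — the longest permitted-onset suffix is /zj/; onset = /zj/, preceding coda = /d/.
Syllabification: zjo.kid.zjo.
The /d/ is in the coda of syllable 2 (/kid/).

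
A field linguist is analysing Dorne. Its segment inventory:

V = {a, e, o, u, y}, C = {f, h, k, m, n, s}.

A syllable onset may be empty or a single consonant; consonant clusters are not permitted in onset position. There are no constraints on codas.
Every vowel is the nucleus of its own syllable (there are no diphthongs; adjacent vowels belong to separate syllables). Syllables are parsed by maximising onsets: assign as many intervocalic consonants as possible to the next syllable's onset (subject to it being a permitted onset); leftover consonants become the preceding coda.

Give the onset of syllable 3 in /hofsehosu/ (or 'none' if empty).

h

The vowels are o, e, o, u — 4 nuclei, so 4 syllables.
Between /o/ (V1) and /e/ (V2): /fs/; trying suffixes from longest down, /s/ is the first permitted one, so coda /f/ | onset /s/.
Between /e/ (V2) and /o/ (V3): /h/ is a single consonant, so it becomes the next onset.
Between /o/ (V3) and /u/ (V4): just /s/ — single C goes to the following onset.
Syllabification: hof.se.ho.su.
Syllable 3 is /ho/: onset /h/, nucleus /o/, coda ∅.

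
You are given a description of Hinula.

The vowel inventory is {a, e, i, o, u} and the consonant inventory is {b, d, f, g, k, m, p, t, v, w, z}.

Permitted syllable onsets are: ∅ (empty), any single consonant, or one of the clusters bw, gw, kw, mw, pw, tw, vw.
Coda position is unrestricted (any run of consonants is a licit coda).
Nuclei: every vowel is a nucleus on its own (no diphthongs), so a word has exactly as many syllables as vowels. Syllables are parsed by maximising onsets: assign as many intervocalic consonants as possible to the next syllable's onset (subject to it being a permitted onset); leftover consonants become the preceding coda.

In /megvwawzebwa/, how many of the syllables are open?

The vowels are e, a, e, a — 4 nuclei, so 4 syllables.
/e…a/ gap (V1→V2): /gvw/ — longest licit onset from the right is /vw/, leaving /g/ as coda.
/a…e/ gap (V2→V3): /wz/ — longest licit onset from the right is /z/, leaving /w/ as coda.
/e…a/ gap (V3→V4): cluster /bw/ — /bw/ is itself a permitted onset, so the whole cluster goes right; preceding coda = ∅.
So the parse is meg.vwaw.ze.bwa.
Classifying each syllable: /meg/ (closed), /vwaw/ (closed), /ze/ (open), /bwa/ (open).
Open syllables: 2.

2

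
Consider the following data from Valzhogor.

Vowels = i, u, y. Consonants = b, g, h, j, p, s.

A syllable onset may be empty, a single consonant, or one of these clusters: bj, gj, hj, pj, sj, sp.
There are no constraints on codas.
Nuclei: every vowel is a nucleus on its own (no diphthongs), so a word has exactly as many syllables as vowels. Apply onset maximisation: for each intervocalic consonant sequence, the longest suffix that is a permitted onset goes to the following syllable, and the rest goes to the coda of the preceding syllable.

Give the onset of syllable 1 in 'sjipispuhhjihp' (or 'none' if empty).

Nuclei (vowels): i, i, u, i → 4 syllables.
σ1/σ2 boundary: /p/ is a single consonant, so it becomes the next onset.
σ2/σ3 boundary: /sp/ — entire cluster is a permitted onset → onset /sp/, coda ∅.
σ3/σ4 boundary: /hhj/ splits as /h/ + /hj/ (/hj/ is the longest suffix that is a licit onset).
Putting it together: sji.pi.spuh.hjihp.
Syllable 1 is /sji/: onset /sj/, nucleus /i/, coda ∅.

sj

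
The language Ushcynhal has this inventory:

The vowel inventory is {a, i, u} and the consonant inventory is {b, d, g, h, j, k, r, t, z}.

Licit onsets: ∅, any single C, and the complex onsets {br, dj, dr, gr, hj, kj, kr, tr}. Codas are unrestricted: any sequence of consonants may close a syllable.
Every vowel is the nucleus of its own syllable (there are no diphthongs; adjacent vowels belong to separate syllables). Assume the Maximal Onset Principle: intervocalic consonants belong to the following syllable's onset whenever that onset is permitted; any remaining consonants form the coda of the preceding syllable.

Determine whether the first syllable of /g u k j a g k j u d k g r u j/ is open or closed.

Vowels present: u, a, u, u; each is a nucleus, giving 4 syllables.
Between /u/ (V1) and /a/ (V2): /kj/ — entire cluster is a permitted onset → onset /kj/, coda ∅.
Between /a/ (V2) and /u/ (V3): cluster /gkj/ — the longest permitted-onset suffix is /kj/; onset = /kj/, preceding coda = /g/.
Between /u/ (V3) and /u/ (V4): /dkgr/ — longest licit onset from the right is /gr/, leaving /dk/ as coda.
Syllabification: gu.kjag.kjudk.gruj.
Syllable 1 is /gu/; it ends in its nucleus with no coda, so it is open.

open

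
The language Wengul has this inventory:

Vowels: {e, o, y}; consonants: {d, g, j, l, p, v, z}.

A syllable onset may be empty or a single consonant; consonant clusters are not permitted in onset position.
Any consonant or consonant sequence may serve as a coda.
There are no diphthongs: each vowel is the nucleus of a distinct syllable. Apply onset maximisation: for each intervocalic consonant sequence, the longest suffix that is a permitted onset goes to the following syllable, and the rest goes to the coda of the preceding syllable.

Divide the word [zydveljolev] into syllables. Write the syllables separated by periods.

zyd.vel.jo.lev

Nuclei (vowels): y, e, o, e → 4 syllables.
/y…e/ gap (V1→V2): cluster /dv/ — the longest permitted-onset suffix is /v/; onset = /v/, preceding coda = /d/.
/e…o/ gap (V2→V3): cluster /lj/ — the longest permitted-onset suffix is /j/; onset = /j/, preceding coda = /l/.
/o…e/ gap (V3→V4): /l/ is a single consonant, so it becomes the next onset.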